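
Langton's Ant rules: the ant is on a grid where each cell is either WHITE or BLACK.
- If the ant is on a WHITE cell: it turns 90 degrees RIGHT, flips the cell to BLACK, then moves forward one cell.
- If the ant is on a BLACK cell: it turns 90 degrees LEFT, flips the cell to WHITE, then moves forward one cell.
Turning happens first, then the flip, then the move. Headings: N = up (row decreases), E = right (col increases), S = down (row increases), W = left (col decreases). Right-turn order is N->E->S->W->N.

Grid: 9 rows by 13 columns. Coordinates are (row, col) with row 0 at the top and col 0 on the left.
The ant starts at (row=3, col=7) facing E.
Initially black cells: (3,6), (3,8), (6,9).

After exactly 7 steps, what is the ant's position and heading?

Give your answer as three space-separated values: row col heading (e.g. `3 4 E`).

Answer: 3 6 S

Derivation:
Step 1: on WHITE (3,7): turn R to S, flip to black, move to (4,7). |black|=4
Step 2: on WHITE (4,7): turn R to W, flip to black, move to (4,6). |black|=5
Step 3: on WHITE (4,6): turn R to N, flip to black, move to (3,6). |black|=6
Step 4: on BLACK (3,6): turn L to W, flip to white, move to (3,5). |black|=5
Step 5: on WHITE (3,5): turn R to N, flip to black, move to (2,5). |black|=6
Step 6: on WHITE (2,5): turn R to E, flip to black, move to (2,6). |black|=7
Step 7: on WHITE (2,6): turn R to S, flip to black, move to (3,6). |black|=8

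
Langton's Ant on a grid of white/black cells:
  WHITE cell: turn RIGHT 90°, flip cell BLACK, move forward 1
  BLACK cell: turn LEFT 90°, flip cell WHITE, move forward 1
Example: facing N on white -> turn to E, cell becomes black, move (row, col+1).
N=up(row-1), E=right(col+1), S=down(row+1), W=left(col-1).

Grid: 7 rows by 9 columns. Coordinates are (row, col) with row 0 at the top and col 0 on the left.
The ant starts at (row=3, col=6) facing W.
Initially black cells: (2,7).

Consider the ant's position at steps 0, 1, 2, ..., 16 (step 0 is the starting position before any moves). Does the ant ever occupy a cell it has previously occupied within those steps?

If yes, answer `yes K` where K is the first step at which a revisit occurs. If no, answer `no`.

Answer: yes 6

Derivation:
Step 1: on WHITE (3,6): turn R to N, flip to black, move to (2,6). |black|=2 — new cell
Step 2: on WHITE (2,6): turn R to E, flip to black, move to (2,7). |black|=3 — new cell
Step 3: on BLACK (2,7): turn L to N, flip to white, move to (1,7). |black|=2 — new cell
Step 4: on WHITE (1,7): turn R to E, flip to black, move to (1,8). |black|=3 — new cell
Step 5: on WHITE (1,8): turn R to S, flip to black, move to (2,8). |black|=4 — new cell
Step 6: on WHITE (2,8): turn R to W, flip to black, move to (2,7). |black|=5 — REVISIT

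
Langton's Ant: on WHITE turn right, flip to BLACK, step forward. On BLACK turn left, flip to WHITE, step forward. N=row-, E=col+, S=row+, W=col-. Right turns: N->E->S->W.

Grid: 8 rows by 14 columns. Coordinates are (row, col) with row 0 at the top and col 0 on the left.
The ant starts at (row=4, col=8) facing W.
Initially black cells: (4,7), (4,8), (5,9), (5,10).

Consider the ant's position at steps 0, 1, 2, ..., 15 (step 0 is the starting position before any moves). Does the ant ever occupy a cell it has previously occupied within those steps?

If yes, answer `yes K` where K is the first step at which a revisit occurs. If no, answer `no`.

Step 1: on BLACK (4,8): turn L to S, flip to white, move to (5,8). |black|=3 — new cell
Step 2: on WHITE (5,8): turn R to W, flip to black, move to (5,7). |black|=4 — new cell
Step 3: on WHITE (5,7): turn R to N, flip to black, move to (4,7). |black|=5 — new cell
Step 4: on BLACK (4,7): turn L to W, flip to white, move to (4,6). |black|=4 — new cell
Step 5: on WHITE (4,6): turn R to N, flip to black, move to (3,6). |black|=5 — new cell
Step 6: on WHITE (3,6): turn R to E, flip to black, move to (3,7). |black|=6 — new cell
Step 7: on WHITE (3,7): turn R to S, flip to black, move to (4,7). |black|=7 — REVISIT

Answer: yes 7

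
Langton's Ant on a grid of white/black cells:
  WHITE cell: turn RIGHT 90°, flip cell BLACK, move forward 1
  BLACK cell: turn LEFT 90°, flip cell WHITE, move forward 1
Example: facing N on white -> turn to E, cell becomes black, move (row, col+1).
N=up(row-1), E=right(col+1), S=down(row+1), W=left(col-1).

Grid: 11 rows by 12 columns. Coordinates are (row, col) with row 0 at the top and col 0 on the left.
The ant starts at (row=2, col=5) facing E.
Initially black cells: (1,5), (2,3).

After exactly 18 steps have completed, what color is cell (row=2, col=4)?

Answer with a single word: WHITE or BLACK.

Step 1: on WHITE (2,5): turn R to S, flip to black, move to (3,5). |black|=3
Step 2: on WHITE (3,5): turn R to W, flip to black, move to (3,4). |black|=4
Step 3: on WHITE (3,4): turn R to N, flip to black, move to (2,4). |black|=5
Step 4: on WHITE (2,4): turn R to E, flip to black, move to (2,5). |black|=6
Step 5: on BLACK (2,5): turn L to N, flip to white, move to (1,5). |black|=5
Step 6: on BLACK (1,5): turn L to W, flip to white, move to (1,4). |black|=4
Step 7: on WHITE (1,4): turn R to N, flip to black, move to (0,4). |black|=5
Step 8: on WHITE (0,4): turn R to E, flip to black, move to (0,5). |black|=6
Step 9: on WHITE (0,5): turn R to S, flip to black, move to (1,5). |black|=7
Step 10: on WHITE (1,5): turn R to W, flip to black, move to (1,4). |black|=8
Step 11: on BLACK (1,4): turn L to S, flip to white, move to (2,4). |black|=7
Step 12: on BLACK (2,4): turn L to E, flip to white, move to (2,5). |black|=6
Step 13: on WHITE (2,5): turn R to S, flip to black, move to (3,5). |black|=7
Step 14: on BLACK (3,5): turn L to E, flip to white, move to (3,6). |black|=6
Step 15: on WHITE (3,6): turn R to S, flip to black, move to (4,6). |black|=7
Step 16: on WHITE (4,6): turn R to W, flip to black, move to (4,5). |black|=8
Step 17: on WHITE (4,5): turn R to N, flip to black, move to (3,5). |black|=9
Step 18: on WHITE (3,5): turn R to E, flip to black, move to (3,6). |black|=10

Answer: WHITE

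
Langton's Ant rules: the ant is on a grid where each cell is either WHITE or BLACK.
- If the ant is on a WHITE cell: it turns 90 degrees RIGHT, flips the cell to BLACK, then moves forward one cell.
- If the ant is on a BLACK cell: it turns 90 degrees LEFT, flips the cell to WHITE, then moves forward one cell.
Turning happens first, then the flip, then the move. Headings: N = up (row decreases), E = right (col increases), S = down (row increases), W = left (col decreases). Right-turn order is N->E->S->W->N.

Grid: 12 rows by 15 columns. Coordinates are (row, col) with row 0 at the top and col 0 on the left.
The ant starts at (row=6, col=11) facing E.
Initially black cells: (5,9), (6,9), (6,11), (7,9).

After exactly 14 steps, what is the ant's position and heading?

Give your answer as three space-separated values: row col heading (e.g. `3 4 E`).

Answer: 7 10 E

Derivation:
Step 1: on BLACK (6,11): turn L to N, flip to white, move to (5,11). |black|=3
Step 2: on WHITE (5,11): turn R to E, flip to black, move to (5,12). |black|=4
Step 3: on WHITE (5,12): turn R to S, flip to black, move to (6,12). |black|=5
Step 4: on WHITE (6,12): turn R to W, flip to black, move to (6,11). |black|=6
Step 5: on WHITE (6,11): turn R to N, flip to black, move to (5,11). |black|=7
Step 6: on BLACK (5,11): turn L to W, flip to white, move to (5,10). |black|=6
Step 7: on WHITE (5,10): turn R to N, flip to black, move to (4,10). |black|=7
Step 8: on WHITE (4,10): turn R to E, flip to black, move to (4,11). |black|=8
Step 9: on WHITE (4,11): turn R to S, flip to black, move to (5,11). |black|=9
Step 10: on WHITE (5,11): turn R to W, flip to black, move to (5,10). |black|=10
Step 11: on BLACK (5,10): turn L to S, flip to white, move to (6,10). |black|=9
Step 12: on WHITE (6,10): turn R to W, flip to black, move to (6,9). |black|=10
Step 13: on BLACK (6,9): turn L to S, flip to white, move to (7,9). |black|=9
Step 14: on BLACK (7,9): turn L to E, flip to white, move to (7,10). |black|=8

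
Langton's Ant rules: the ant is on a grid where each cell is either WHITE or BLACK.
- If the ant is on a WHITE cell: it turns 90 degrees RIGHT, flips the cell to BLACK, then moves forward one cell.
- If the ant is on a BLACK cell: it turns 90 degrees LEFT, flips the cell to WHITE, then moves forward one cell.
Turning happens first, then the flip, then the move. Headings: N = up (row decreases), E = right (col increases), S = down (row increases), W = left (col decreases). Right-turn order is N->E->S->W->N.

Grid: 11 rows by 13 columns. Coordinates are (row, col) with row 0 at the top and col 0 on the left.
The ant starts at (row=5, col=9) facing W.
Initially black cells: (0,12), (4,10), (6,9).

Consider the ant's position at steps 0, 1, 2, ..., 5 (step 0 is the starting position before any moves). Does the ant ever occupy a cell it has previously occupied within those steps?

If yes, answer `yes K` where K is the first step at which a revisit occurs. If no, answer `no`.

Answer: no

Derivation:
Step 1: on WHITE (5,9): turn R to N, flip to black, move to (4,9). |black|=4 — new cell
Step 2: on WHITE (4,9): turn R to E, flip to black, move to (4,10). |black|=5 — new cell
Step 3: on BLACK (4,10): turn L to N, flip to white, move to (3,10). |black|=4 — new cell
Step 4: on WHITE (3,10): turn R to E, flip to black, move to (3,11). |black|=5 — new cell
Step 5: on WHITE (3,11): turn R to S, flip to black, move to (4,11). |black|=6 — new cell
No revisit within 5 steps.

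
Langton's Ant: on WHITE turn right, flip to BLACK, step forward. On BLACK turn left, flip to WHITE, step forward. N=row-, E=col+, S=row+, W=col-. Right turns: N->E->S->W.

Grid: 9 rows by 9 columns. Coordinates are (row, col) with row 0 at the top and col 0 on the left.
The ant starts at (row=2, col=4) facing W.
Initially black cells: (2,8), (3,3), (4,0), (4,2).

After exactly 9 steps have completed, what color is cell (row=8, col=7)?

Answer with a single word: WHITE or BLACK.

Step 1: on WHITE (2,4): turn R to N, flip to black, move to (1,4). |black|=5
Step 2: on WHITE (1,4): turn R to E, flip to black, move to (1,5). |black|=6
Step 3: on WHITE (1,5): turn R to S, flip to black, move to (2,5). |black|=7
Step 4: on WHITE (2,5): turn R to W, flip to black, move to (2,4). |black|=8
Step 5: on BLACK (2,4): turn L to S, flip to white, move to (3,4). |black|=7
Step 6: on WHITE (3,4): turn R to W, flip to black, move to (3,3). |black|=8
Step 7: on BLACK (3,3): turn L to S, flip to white, move to (4,3). |black|=7
Step 8: on WHITE (4,3): turn R to W, flip to black, move to (4,2). |black|=8
Step 9: on BLACK (4,2): turn L to S, flip to white, move to (5,2). |black|=7

Answer: WHITE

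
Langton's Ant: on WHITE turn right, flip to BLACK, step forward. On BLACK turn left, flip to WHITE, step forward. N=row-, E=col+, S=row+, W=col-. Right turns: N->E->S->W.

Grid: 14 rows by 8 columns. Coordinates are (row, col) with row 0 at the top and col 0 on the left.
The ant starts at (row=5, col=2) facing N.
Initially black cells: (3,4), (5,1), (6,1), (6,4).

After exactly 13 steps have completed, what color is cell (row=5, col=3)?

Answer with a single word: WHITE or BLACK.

Step 1: on WHITE (5,2): turn R to E, flip to black, move to (5,3). |black|=5
Step 2: on WHITE (5,3): turn R to S, flip to black, move to (6,3). |black|=6
Step 3: on WHITE (6,3): turn R to W, flip to black, move to (6,2). |black|=7
Step 4: on WHITE (6,2): turn R to N, flip to black, move to (5,2). |black|=8
Step 5: on BLACK (5,2): turn L to W, flip to white, move to (5,1). |black|=7
Step 6: on BLACK (5,1): turn L to S, flip to white, move to (6,1). |black|=6
Step 7: on BLACK (6,1): turn L to E, flip to white, move to (6,2). |black|=5
Step 8: on BLACK (6,2): turn L to N, flip to white, move to (5,2). |black|=4
Step 9: on WHITE (5,2): turn R to E, flip to black, move to (5,3). |black|=5
Step 10: on BLACK (5,3): turn L to N, flip to white, move to (4,3). |black|=4
Step 11: on WHITE (4,3): turn R to E, flip to black, move to (4,4). |black|=5
Step 12: on WHITE (4,4): turn R to S, flip to black, move to (5,4). |black|=6
Step 13: on WHITE (5,4): turn R to W, flip to black, move to (5,3). |black|=7

Answer: WHITE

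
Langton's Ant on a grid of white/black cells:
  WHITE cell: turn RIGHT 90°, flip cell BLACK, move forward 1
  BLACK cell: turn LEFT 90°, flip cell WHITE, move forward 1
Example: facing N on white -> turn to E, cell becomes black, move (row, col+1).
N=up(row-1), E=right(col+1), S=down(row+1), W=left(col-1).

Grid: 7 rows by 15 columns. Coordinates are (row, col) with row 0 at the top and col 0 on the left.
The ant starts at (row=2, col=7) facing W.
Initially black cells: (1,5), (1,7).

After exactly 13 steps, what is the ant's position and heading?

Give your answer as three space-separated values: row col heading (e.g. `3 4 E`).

Step 1: on WHITE (2,7): turn R to N, flip to black, move to (1,7). |black|=3
Step 2: on BLACK (1,7): turn L to W, flip to white, move to (1,6). |black|=2
Step 3: on WHITE (1,6): turn R to N, flip to black, move to (0,6). |black|=3
Step 4: on WHITE (0,6): turn R to E, flip to black, move to (0,7). |black|=4
Step 5: on WHITE (0,7): turn R to S, flip to black, move to (1,7). |black|=5
Step 6: on WHITE (1,7): turn R to W, flip to black, move to (1,6). |black|=6
Step 7: on BLACK (1,6): turn L to S, flip to white, move to (2,6). |black|=5
Step 8: on WHITE (2,6): turn R to W, flip to black, move to (2,5). |black|=6
Step 9: on WHITE (2,5): turn R to N, flip to black, move to (1,5). |black|=7
Step 10: on BLACK (1,5): turn L to W, flip to white, move to (1,4). |black|=6
Step 11: on WHITE (1,4): turn R to N, flip to black, move to (0,4). |black|=7
Step 12: on WHITE (0,4): turn R to E, flip to black, move to (0,5). |black|=8
Step 13: on WHITE (0,5): turn R to S, flip to black, move to (1,5). |black|=9

Answer: 1 5 S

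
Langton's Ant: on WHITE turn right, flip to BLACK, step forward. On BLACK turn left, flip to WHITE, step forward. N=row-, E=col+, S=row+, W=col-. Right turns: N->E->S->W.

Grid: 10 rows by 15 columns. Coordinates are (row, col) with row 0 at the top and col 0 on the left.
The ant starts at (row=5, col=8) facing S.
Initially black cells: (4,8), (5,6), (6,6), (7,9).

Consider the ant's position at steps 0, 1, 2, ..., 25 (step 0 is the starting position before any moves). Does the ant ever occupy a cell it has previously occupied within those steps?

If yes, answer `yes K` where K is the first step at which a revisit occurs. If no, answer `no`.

Answer: yes 7

Derivation:
Step 1: on WHITE (5,8): turn R to W, flip to black, move to (5,7). |black|=5 — new cell
Step 2: on WHITE (5,7): turn R to N, flip to black, move to (4,7). |black|=6 — new cell
Step 3: on WHITE (4,7): turn R to E, flip to black, move to (4,8). |black|=7 — new cell
Step 4: on BLACK (4,8): turn L to N, flip to white, move to (3,8). |black|=6 — new cell
Step 5: on WHITE (3,8): turn R to E, flip to black, move to (3,9). |black|=7 — new cell
Step 6: on WHITE (3,9): turn R to S, flip to black, move to (4,9). |black|=8 — new cell
Step 7: on WHITE (4,9): turn R to W, flip to black, move to (4,8). |black|=9 — REVISIT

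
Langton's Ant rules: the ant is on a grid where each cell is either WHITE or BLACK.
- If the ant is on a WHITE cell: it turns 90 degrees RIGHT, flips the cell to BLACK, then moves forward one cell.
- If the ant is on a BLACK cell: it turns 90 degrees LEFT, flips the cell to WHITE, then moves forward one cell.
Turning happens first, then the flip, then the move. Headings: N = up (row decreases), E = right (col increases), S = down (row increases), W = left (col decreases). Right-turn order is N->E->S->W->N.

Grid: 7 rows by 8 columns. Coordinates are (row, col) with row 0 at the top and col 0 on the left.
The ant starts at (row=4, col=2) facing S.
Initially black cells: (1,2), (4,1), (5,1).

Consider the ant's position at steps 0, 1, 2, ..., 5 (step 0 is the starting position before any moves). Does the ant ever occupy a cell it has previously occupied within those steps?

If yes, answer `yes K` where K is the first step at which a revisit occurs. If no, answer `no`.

Answer: no

Derivation:
Step 1: on WHITE (4,2): turn R to W, flip to black, move to (4,1). |black|=4 — new cell
Step 2: on BLACK (4,1): turn L to S, flip to white, move to (5,1). |black|=3 — new cell
Step 3: on BLACK (5,1): turn L to E, flip to white, move to (5,2). |black|=2 — new cell
Step 4: on WHITE (5,2): turn R to S, flip to black, move to (6,2). |black|=3 — new cell
Step 5: on WHITE (6,2): turn R to W, flip to black, move to (6,1). |black|=4 — new cell
No revisit within 5 steps.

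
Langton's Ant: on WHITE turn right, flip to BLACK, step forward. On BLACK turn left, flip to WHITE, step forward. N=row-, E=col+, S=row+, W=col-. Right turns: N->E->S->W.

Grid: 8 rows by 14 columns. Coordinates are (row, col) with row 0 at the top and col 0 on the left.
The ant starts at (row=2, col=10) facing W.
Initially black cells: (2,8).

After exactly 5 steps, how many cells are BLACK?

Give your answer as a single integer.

Step 1: on WHITE (2,10): turn R to N, flip to black, move to (1,10). |black|=2
Step 2: on WHITE (1,10): turn R to E, flip to black, move to (1,11). |black|=3
Step 3: on WHITE (1,11): turn R to S, flip to black, move to (2,11). |black|=4
Step 4: on WHITE (2,11): turn R to W, flip to black, move to (2,10). |black|=5
Step 5: on BLACK (2,10): turn L to S, flip to white, move to (3,10). |black|=4

Answer: 4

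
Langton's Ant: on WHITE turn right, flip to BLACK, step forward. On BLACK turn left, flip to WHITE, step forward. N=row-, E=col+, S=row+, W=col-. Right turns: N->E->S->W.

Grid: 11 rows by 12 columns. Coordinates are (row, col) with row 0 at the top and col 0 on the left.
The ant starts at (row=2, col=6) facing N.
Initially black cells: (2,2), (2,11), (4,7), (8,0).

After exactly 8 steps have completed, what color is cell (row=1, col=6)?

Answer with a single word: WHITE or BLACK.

Answer: BLACK

Derivation:
Step 1: on WHITE (2,6): turn R to E, flip to black, move to (2,7). |black|=5
Step 2: on WHITE (2,7): turn R to S, flip to black, move to (3,7). |black|=6
Step 3: on WHITE (3,7): turn R to W, flip to black, move to (3,6). |black|=7
Step 4: on WHITE (3,6): turn R to N, flip to black, move to (2,6). |black|=8
Step 5: on BLACK (2,6): turn L to W, flip to white, move to (2,5). |black|=7
Step 6: on WHITE (2,5): turn R to N, flip to black, move to (1,5). |black|=8
Step 7: on WHITE (1,5): turn R to E, flip to black, move to (1,6). |black|=9
Step 8: on WHITE (1,6): turn R to S, flip to black, move to (2,6). |black|=10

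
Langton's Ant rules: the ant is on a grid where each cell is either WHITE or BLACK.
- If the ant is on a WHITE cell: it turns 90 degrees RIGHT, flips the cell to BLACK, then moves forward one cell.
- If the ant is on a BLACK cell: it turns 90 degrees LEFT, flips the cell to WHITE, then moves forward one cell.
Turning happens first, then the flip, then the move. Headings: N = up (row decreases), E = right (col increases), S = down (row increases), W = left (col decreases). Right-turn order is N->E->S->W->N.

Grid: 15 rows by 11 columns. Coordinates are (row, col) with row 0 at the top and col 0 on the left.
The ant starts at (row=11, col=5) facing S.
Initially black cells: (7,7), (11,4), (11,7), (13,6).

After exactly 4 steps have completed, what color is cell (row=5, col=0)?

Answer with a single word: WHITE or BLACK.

Step 1: on WHITE (11,5): turn R to W, flip to black, move to (11,4). |black|=5
Step 2: on BLACK (11,4): turn L to S, flip to white, move to (12,4). |black|=4
Step 3: on WHITE (12,4): turn R to W, flip to black, move to (12,3). |black|=5
Step 4: on WHITE (12,3): turn R to N, flip to black, move to (11,3). |black|=6

Answer: WHITE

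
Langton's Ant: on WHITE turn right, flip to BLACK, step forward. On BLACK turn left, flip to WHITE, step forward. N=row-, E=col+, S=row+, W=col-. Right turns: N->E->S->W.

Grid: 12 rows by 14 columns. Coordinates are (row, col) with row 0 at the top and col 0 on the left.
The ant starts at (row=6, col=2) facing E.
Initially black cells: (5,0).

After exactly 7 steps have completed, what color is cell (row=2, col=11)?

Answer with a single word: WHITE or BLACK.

Step 1: on WHITE (6,2): turn R to S, flip to black, move to (7,2). |black|=2
Step 2: on WHITE (7,2): turn R to W, flip to black, move to (7,1). |black|=3
Step 3: on WHITE (7,1): turn R to N, flip to black, move to (6,1). |black|=4
Step 4: on WHITE (6,1): turn R to E, flip to black, move to (6,2). |black|=5
Step 5: on BLACK (6,2): turn L to N, flip to white, move to (5,2). |black|=4
Step 6: on WHITE (5,2): turn R to E, flip to black, move to (5,3). |black|=5
Step 7: on WHITE (5,3): turn R to S, flip to black, move to (6,3). |black|=6

Answer: WHITE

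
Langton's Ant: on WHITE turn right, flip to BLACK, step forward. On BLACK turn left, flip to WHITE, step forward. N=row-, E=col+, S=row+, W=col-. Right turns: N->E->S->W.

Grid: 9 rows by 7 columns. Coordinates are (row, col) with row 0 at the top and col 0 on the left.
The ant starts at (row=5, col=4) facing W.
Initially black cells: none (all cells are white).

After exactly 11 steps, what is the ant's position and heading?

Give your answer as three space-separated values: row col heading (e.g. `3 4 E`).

Answer: 7 5 S

Derivation:
Step 1: on WHITE (5,4): turn R to N, flip to black, move to (4,4). |black|=1
Step 2: on WHITE (4,4): turn R to E, flip to black, move to (4,5). |black|=2
Step 3: on WHITE (4,5): turn R to S, flip to black, move to (5,5). |black|=3
Step 4: on WHITE (5,5): turn R to W, flip to black, move to (5,4). |black|=4
Step 5: on BLACK (5,4): turn L to S, flip to white, move to (6,4). |black|=3
Step 6: on WHITE (6,4): turn R to W, flip to black, move to (6,3). |black|=4
Step 7: on WHITE (6,3): turn R to N, flip to black, move to (5,3). |black|=5
Step 8: on WHITE (5,3): turn R to E, flip to black, move to (5,4). |black|=6
Step 9: on WHITE (5,4): turn R to S, flip to black, move to (6,4). |black|=7
Step 10: on BLACK (6,4): turn L to E, flip to white, move to (6,5). |black|=6
Step 11: on WHITE (6,5): turn R to S, flip to black, move to (7,5). |black|=7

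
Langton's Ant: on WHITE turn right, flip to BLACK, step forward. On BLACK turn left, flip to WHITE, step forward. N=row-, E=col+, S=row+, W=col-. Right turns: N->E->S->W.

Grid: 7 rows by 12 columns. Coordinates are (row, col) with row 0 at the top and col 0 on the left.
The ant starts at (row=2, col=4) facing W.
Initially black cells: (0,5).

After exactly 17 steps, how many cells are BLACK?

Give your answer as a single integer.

Step 1: on WHITE (2,4): turn R to N, flip to black, move to (1,4). |black|=2
Step 2: on WHITE (1,4): turn R to E, flip to black, move to (1,5). |black|=3
Step 3: on WHITE (1,5): turn R to S, flip to black, move to (2,5). |black|=4
Step 4: on WHITE (2,5): turn R to W, flip to black, move to (2,4). |black|=5
Step 5: on BLACK (2,4): turn L to S, flip to white, move to (3,4). |black|=4
Step 6: on WHITE (3,4): turn R to W, flip to black, move to (3,3). |black|=5
Step 7: on WHITE (3,3): turn R to N, flip to black, move to (2,3). |black|=6
Step 8: on WHITE (2,3): turn R to E, flip to black, move to (2,4). |black|=7
Step 9: on WHITE (2,4): turn R to S, flip to black, move to (3,4). |black|=8
Step 10: on BLACK (3,4): turn L to E, flip to white, move to (3,5). |black|=7
Step 11: on WHITE (3,5): turn R to S, flip to black, move to (4,5). |black|=8
Step 12: on WHITE (4,5): turn R to W, flip to black, move to (4,4). |black|=9
Step 13: on WHITE (4,4): turn R to N, flip to black, move to (3,4). |black|=10
Step 14: on WHITE (3,4): turn R to E, flip to black, move to (3,5). |black|=11
Step 15: on BLACK (3,5): turn L to N, flip to white, move to (2,5). |black|=10
Step 16: on BLACK (2,5): turn L to W, flip to white, move to (2,4). |black|=9
Step 17: on BLACK (2,4): turn L to S, flip to white, move to (3,4). |black|=8

Answer: 8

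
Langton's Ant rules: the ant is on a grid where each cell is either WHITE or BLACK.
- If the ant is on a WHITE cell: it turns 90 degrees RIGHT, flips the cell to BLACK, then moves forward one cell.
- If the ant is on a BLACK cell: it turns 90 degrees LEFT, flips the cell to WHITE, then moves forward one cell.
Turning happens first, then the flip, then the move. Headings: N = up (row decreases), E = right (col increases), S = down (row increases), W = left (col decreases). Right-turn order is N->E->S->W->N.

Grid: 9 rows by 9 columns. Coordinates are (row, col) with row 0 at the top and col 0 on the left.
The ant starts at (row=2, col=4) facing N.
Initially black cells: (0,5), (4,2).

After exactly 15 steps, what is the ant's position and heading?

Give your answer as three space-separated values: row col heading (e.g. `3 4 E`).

Step 1: on WHITE (2,4): turn R to E, flip to black, move to (2,5). |black|=3
Step 2: on WHITE (2,5): turn R to S, flip to black, move to (3,5). |black|=4
Step 3: on WHITE (3,5): turn R to W, flip to black, move to (3,4). |black|=5
Step 4: on WHITE (3,4): turn R to N, flip to black, move to (2,4). |black|=6
Step 5: on BLACK (2,4): turn L to W, flip to white, move to (2,3). |black|=5
Step 6: on WHITE (2,3): turn R to N, flip to black, move to (1,3). |black|=6
Step 7: on WHITE (1,3): turn R to E, flip to black, move to (1,4). |black|=7
Step 8: on WHITE (1,4): turn R to S, flip to black, move to (2,4). |black|=8
Step 9: on WHITE (2,4): turn R to W, flip to black, move to (2,3). |black|=9
Step 10: on BLACK (2,3): turn L to S, flip to white, move to (3,3). |black|=8
Step 11: on WHITE (3,3): turn R to W, flip to black, move to (3,2). |black|=9
Step 12: on WHITE (3,2): turn R to N, flip to black, move to (2,2). |black|=10
Step 13: on WHITE (2,2): turn R to E, flip to black, move to (2,3). |black|=11
Step 14: on WHITE (2,3): turn R to S, flip to black, move to (3,3). |black|=12
Step 15: on BLACK (3,3): turn L to E, flip to white, move to (3,4). |black|=11

Answer: 3 4 E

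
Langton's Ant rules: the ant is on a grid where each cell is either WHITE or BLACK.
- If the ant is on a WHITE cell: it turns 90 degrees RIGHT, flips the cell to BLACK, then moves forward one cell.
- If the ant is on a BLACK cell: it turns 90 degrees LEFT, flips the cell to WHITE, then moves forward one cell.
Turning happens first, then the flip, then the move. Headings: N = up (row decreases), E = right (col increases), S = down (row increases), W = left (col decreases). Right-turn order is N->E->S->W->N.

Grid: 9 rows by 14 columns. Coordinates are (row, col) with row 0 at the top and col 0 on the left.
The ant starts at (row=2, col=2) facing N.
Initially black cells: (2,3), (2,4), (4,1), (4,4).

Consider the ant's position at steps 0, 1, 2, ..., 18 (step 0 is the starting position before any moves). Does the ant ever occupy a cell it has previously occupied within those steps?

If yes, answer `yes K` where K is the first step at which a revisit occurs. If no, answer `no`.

Step 1: on WHITE (2,2): turn R to E, flip to black, move to (2,3). |black|=5 — new cell
Step 2: on BLACK (2,3): turn L to N, flip to white, move to (1,3). |black|=4 — new cell
Step 3: on WHITE (1,3): turn R to E, flip to black, move to (1,4). |black|=5 — new cell
Step 4: on WHITE (1,4): turn R to S, flip to black, move to (2,4). |black|=6 — new cell
Step 5: on BLACK (2,4): turn L to E, flip to white, move to (2,5). |black|=5 — new cell
Step 6: on WHITE (2,5): turn R to S, flip to black, move to (3,5). |black|=6 — new cell
Step 7: on WHITE (3,5): turn R to W, flip to black, move to (3,4). |black|=7 — new cell
Step 8: on WHITE (3,4): turn R to N, flip to black, move to (2,4). |black|=8 — REVISIT

Answer: yes 8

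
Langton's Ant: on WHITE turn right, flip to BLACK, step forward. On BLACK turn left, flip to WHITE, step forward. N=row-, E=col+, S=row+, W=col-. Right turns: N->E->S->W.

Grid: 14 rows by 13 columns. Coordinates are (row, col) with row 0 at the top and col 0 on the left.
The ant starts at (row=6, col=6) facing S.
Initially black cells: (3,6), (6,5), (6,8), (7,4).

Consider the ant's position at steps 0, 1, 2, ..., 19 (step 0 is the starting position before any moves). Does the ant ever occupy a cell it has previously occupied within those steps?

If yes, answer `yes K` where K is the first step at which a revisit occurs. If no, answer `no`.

Step 1: on WHITE (6,6): turn R to W, flip to black, move to (6,5). |black|=5 — new cell
Step 2: on BLACK (6,5): turn L to S, flip to white, move to (7,5). |black|=4 — new cell
Step 3: on WHITE (7,5): turn R to W, flip to black, move to (7,4). |black|=5 — new cell
Step 4: on BLACK (7,4): turn L to S, flip to white, move to (8,4). |black|=4 — new cell
Step 5: on WHITE (8,4): turn R to W, flip to black, move to (8,3). |black|=5 — new cell
Step 6: on WHITE (8,3): turn R to N, flip to black, move to (7,3). |black|=6 — new cell
Step 7: on WHITE (7,3): turn R to E, flip to black, move to (7,4). |black|=7 — REVISIT

Answer: yes 7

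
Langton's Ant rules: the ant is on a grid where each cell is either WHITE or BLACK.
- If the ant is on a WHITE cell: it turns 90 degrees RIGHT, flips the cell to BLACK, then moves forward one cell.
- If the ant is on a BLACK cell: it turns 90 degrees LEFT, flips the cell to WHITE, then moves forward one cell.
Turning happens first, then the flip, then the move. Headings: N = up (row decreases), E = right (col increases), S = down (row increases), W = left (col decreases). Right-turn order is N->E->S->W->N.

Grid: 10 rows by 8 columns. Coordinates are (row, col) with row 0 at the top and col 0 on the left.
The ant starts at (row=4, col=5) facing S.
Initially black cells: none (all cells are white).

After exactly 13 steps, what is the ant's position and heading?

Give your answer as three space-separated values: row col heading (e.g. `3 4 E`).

Step 1: on WHITE (4,5): turn R to W, flip to black, move to (4,4). |black|=1
Step 2: on WHITE (4,4): turn R to N, flip to black, move to (3,4). |black|=2
Step 3: on WHITE (3,4): turn R to E, flip to black, move to (3,5). |black|=3
Step 4: on WHITE (3,5): turn R to S, flip to black, move to (4,5). |black|=4
Step 5: on BLACK (4,5): turn L to E, flip to white, move to (4,6). |black|=3
Step 6: on WHITE (4,6): turn R to S, flip to black, move to (5,6). |black|=4
Step 7: on WHITE (5,6): turn R to W, flip to black, move to (5,5). |black|=5
Step 8: on WHITE (5,5): turn R to N, flip to black, move to (4,5). |black|=6
Step 9: on WHITE (4,5): turn R to E, flip to black, move to (4,6). |black|=7
Step 10: on BLACK (4,6): turn L to N, flip to white, move to (3,6). |black|=6
Step 11: on WHITE (3,6): turn R to E, flip to black, move to (3,7). |black|=7
Step 12: on WHITE (3,7): turn R to S, flip to black, move to (4,7). |black|=8
Step 13: on WHITE (4,7): turn R to W, flip to black, move to (4,6). |black|=9

Answer: 4 6 W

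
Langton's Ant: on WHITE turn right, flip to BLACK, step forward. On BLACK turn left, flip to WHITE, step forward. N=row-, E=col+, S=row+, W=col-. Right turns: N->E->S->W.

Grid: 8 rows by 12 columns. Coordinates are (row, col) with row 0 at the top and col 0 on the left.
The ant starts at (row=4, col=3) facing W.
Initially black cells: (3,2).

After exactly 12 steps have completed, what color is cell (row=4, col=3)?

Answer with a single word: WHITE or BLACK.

Answer: BLACK

Derivation:
Step 1: on WHITE (4,3): turn R to N, flip to black, move to (3,3). |black|=2
Step 2: on WHITE (3,3): turn R to E, flip to black, move to (3,4). |black|=3
Step 3: on WHITE (3,4): turn R to S, flip to black, move to (4,4). |black|=4
Step 4: on WHITE (4,4): turn R to W, flip to black, move to (4,3). |black|=5
Step 5: on BLACK (4,3): turn L to S, flip to white, move to (5,3). |black|=4
Step 6: on WHITE (5,3): turn R to W, flip to black, move to (5,2). |black|=5
Step 7: on WHITE (5,2): turn R to N, flip to black, move to (4,2). |black|=6
Step 8: on WHITE (4,2): turn R to E, flip to black, move to (4,3). |black|=7
Step 9: on WHITE (4,3): turn R to S, flip to black, move to (5,3). |black|=8
Step 10: on BLACK (5,3): turn L to E, flip to white, move to (5,4). |black|=7
Step 11: on WHITE (5,4): turn R to S, flip to black, move to (6,4). |black|=8
Step 12: on WHITE (6,4): turn R to W, flip to black, move to (6,3). |black|=9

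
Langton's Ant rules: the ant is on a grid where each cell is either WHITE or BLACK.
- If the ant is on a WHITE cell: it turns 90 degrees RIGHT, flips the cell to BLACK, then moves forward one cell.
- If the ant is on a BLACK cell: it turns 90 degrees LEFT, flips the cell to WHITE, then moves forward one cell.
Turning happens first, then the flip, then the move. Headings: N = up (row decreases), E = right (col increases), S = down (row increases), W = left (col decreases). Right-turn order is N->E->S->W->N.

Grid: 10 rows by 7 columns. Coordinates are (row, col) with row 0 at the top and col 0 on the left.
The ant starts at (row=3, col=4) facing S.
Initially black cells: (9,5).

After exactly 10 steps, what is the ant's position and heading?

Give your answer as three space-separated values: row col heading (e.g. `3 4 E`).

Step 1: on WHITE (3,4): turn R to W, flip to black, move to (3,3). |black|=2
Step 2: on WHITE (3,3): turn R to N, flip to black, move to (2,3). |black|=3
Step 3: on WHITE (2,3): turn R to E, flip to black, move to (2,4). |black|=4
Step 4: on WHITE (2,4): turn R to S, flip to black, move to (3,4). |black|=5
Step 5: on BLACK (3,4): turn L to E, flip to white, move to (3,5). |black|=4
Step 6: on WHITE (3,5): turn R to S, flip to black, move to (4,5). |black|=5
Step 7: on WHITE (4,5): turn R to W, flip to black, move to (4,4). |black|=6
Step 8: on WHITE (4,4): turn R to N, flip to black, move to (3,4). |black|=7
Step 9: on WHITE (3,4): turn R to E, flip to black, move to (3,5). |black|=8
Step 10: on BLACK (3,5): turn L to N, flip to white, move to (2,5). |black|=7

Answer: 2 5 N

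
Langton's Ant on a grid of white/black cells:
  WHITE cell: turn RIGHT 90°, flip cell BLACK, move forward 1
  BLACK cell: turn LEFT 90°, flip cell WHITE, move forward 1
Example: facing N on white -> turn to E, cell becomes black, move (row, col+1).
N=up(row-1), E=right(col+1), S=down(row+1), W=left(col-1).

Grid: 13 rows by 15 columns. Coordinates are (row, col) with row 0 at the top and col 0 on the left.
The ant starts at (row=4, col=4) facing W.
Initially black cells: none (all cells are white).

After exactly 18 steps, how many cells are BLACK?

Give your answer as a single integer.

Answer: 6

Derivation:
Step 1: on WHITE (4,4): turn R to N, flip to black, move to (3,4). |black|=1
Step 2: on WHITE (3,4): turn R to E, flip to black, move to (3,5). |black|=2
Step 3: on WHITE (3,5): turn R to S, flip to black, move to (4,5). |black|=3
Step 4: on WHITE (4,5): turn R to W, flip to black, move to (4,4). |black|=4
Step 5: on BLACK (4,4): turn L to S, flip to white, move to (5,4). |black|=3
Step 6: on WHITE (5,4): turn R to W, flip to black, move to (5,3). |black|=4
Step 7: on WHITE (5,3): turn R to N, flip to black, move to (4,3). |black|=5
Step 8: on WHITE (4,3): turn R to E, flip to black, move to (4,4). |black|=6
Step 9: on WHITE (4,4): turn R to S, flip to black, move to (5,4). |black|=7
Step 10: on BLACK (5,4): turn L to E, flip to white, move to (5,5). |black|=6
Step 11: on WHITE (5,5): turn R to S, flip to black, move to (6,5). |black|=7
Step 12: on WHITE (6,5): turn R to W, flip to black, move to (6,4). |black|=8
Step 13: on WHITE (6,4): turn R to N, flip to black, move to (5,4). |black|=9
Step 14: on WHITE (5,4): turn R to E, flip to black, move to (5,5). |black|=10
Step 15: on BLACK (5,5): turn L to N, flip to white, move to (4,5). |black|=9
Step 16: on BLACK (4,5): turn L to W, flip to white, move to (4,4). |black|=8
Step 17: on BLACK (4,4): turn L to S, flip to white, move to (5,4). |black|=7
Step 18: on BLACK (5,4): turn L to E, flip to white, move to (5,5). |black|=6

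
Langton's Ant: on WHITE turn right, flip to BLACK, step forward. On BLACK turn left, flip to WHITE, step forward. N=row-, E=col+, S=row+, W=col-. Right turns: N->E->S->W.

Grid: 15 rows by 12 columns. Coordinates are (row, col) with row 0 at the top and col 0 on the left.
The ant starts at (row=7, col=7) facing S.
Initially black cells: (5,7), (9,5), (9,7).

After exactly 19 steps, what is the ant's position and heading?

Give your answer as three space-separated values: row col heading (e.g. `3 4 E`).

Answer: 6 9 E

Derivation:
Step 1: on WHITE (7,7): turn R to W, flip to black, move to (7,6). |black|=4
Step 2: on WHITE (7,6): turn R to N, flip to black, move to (6,6). |black|=5
Step 3: on WHITE (6,6): turn R to E, flip to black, move to (6,7). |black|=6
Step 4: on WHITE (6,7): turn R to S, flip to black, move to (7,7). |black|=7
Step 5: on BLACK (7,7): turn L to E, flip to white, move to (7,8). |black|=6
Step 6: on WHITE (7,8): turn R to S, flip to black, move to (8,8). |black|=7
Step 7: on WHITE (8,8): turn R to W, flip to black, move to (8,7). |black|=8
Step 8: on WHITE (8,7): turn R to N, flip to black, move to (7,7). |black|=9
Step 9: on WHITE (7,7): turn R to E, flip to black, move to (7,8). |black|=10
Step 10: on BLACK (7,8): turn L to N, flip to white, move to (6,8). |black|=9
Step 11: on WHITE (6,8): turn R to E, flip to black, move to (6,9). |black|=10
Step 12: on WHITE (6,9): turn R to S, flip to black, move to (7,9). |black|=11
Step 13: on WHITE (7,9): turn R to W, flip to black, move to (7,8). |black|=12
Step 14: on WHITE (7,8): turn R to N, flip to black, move to (6,8). |black|=13
Step 15: on BLACK (6,8): turn L to W, flip to white, move to (6,7). |black|=12
Step 16: on BLACK (6,7): turn L to S, flip to white, move to (7,7). |black|=11
Step 17: on BLACK (7,7): turn L to E, flip to white, move to (7,8). |black|=10
Step 18: on BLACK (7,8): turn L to N, flip to white, move to (6,8). |black|=9
Step 19: on WHITE (6,8): turn R to E, flip to black, move to (6,9). |black|=10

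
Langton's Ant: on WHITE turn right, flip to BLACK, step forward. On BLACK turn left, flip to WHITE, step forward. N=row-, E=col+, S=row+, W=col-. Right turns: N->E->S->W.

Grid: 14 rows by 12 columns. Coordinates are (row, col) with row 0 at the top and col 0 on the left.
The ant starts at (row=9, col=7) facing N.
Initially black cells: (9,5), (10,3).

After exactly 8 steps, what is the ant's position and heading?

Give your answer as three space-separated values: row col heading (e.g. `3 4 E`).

Answer: 9 7 S

Derivation:
Step 1: on WHITE (9,7): turn R to E, flip to black, move to (9,8). |black|=3
Step 2: on WHITE (9,8): turn R to S, flip to black, move to (10,8). |black|=4
Step 3: on WHITE (10,8): turn R to W, flip to black, move to (10,7). |black|=5
Step 4: on WHITE (10,7): turn R to N, flip to black, move to (9,7). |black|=6
Step 5: on BLACK (9,7): turn L to W, flip to white, move to (9,6). |black|=5
Step 6: on WHITE (9,6): turn R to N, flip to black, move to (8,6). |black|=6
Step 7: on WHITE (8,6): turn R to E, flip to black, move to (8,7). |black|=7
Step 8: on WHITE (8,7): turn R to S, flip to black, move to (9,7). |black|=8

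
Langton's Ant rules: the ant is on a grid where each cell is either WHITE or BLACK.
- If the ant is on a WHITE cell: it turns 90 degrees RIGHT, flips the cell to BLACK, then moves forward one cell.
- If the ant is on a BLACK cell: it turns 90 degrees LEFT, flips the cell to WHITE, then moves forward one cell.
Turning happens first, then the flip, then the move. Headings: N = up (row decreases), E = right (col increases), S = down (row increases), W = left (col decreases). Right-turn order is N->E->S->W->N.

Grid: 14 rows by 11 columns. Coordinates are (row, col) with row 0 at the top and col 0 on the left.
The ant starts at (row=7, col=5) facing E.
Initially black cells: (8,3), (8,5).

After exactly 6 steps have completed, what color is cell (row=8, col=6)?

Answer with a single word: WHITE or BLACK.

Step 1: on WHITE (7,5): turn R to S, flip to black, move to (8,5). |black|=3
Step 2: on BLACK (8,5): turn L to E, flip to white, move to (8,6). |black|=2
Step 3: on WHITE (8,6): turn R to S, flip to black, move to (9,6). |black|=3
Step 4: on WHITE (9,6): turn R to W, flip to black, move to (9,5). |black|=4
Step 5: on WHITE (9,5): turn R to N, flip to black, move to (8,5). |black|=5
Step 6: on WHITE (8,5): turn R to E, flip to black, move to (8,6). |black|=6

Answer: BLACK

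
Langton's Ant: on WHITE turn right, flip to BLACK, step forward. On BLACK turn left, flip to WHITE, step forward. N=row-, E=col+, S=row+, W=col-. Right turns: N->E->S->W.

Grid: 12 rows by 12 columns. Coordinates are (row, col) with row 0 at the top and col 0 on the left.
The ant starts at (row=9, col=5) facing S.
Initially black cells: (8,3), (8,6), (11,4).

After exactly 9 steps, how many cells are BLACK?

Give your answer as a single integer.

Answer: 10

Derivation:
Step 1: on WHITE (9,5): turn R to W, flip to black, move to (9,4). |black|=4
Step 2: on WHITE (9,4): turn R to N, flip to black, move to (8,4). |black|=5
Step 3: on WHITE (8,4): turn R to E, flip to black, move to (8,5). |black|=6
Step 4: on WHITE (8,5): turn R to S, flip to black, move to (9,5). |black|=7
Step 5: on BLACK (9,5): turn L to E, flip to white, move to (9,6). |black|=6
Step 6: on WHITE (9,6): turn R to S, flip to black, move to (10,6). |black|=7
Step 7: on WHITE (10,6): turn R to W, flip to black, move to (10,5). |black|=8
Step 8: on WHITE (10,5): turn R to N, flip to black, move to (9,5). |black|=9
Step 9: on WHITE (9,5): turn R to E, flip to black, move to (9,6). |black|=10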